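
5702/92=61 + 45/46 = 61.98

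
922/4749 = 922/4749=0.19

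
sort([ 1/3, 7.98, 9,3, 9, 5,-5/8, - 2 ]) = [  -  2,-5/8, 1/3, 3,5,7.98, 9, 9 ] 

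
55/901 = 55/901 = 0.06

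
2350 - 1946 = 404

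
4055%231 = 128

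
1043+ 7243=8286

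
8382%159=114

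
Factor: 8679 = 3^1*11^1*263^1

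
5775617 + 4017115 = 9792732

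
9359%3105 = 44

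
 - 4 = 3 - 7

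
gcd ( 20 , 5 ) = 5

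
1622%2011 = 1622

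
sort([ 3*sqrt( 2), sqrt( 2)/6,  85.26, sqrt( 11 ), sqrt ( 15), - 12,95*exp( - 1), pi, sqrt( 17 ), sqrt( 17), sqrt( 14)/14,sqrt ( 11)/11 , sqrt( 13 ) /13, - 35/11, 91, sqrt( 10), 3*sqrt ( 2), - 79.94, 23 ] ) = [ - 79.94, - 12, - 35/11,sqrt( 2)/6, sqrt (14)/14,sqrt( 13)/13, sqrt( 11 )/11  ,  pi, sqrt( 10), sqrt(11 ), sqrt( 15),sqrt ( 17), sqrt( 17),3*sqrt( 2),3*sqrt( 2),  23, 95 * exp(-1 ),85.26, 91] 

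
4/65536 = 1/16384 = 0.00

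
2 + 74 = 76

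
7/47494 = 7/47494= 0.00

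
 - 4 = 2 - 6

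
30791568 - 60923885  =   - 30132317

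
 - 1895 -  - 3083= 1188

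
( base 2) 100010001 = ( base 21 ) D0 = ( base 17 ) g1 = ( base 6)1133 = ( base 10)273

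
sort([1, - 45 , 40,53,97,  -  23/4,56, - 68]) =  [ - 68, - 45, -23/4, 1,40,53,56,97] 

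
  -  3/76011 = - 1/25337  =  - 0.00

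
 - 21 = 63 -84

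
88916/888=22229/222 = 100.13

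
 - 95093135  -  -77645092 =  - 17448043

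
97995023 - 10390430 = 87604593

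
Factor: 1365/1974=2^( - 1 )* 5^1*13^1*47^( - 1 ) = 65/94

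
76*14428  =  1096528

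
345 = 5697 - 5352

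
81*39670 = 3213270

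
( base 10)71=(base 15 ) 4b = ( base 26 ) 2j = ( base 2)1000111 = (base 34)23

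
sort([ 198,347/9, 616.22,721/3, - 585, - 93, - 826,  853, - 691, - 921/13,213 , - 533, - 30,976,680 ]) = [ - 826, - 691, - 585, - 533, - 93, - 921/13, - 30, 347/9, 198,213,721/3,616.22,680  ,  853, 976 ] 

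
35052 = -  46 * (-762 )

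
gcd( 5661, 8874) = 153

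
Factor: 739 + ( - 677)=62 = 2^1*31^1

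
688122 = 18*38229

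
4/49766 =2/24883 = 0.00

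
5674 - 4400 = 1274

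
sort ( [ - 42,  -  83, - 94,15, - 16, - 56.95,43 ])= [ - 94, - 83, - 56.95, - 42, - 16, 15, 43] 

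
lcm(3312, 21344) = 192096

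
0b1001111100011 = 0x13E3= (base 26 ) 7dl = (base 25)83g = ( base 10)5091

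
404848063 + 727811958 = 1132660021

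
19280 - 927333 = -908053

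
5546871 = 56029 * 99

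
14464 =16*904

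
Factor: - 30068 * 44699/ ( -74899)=1344009532/74899  =  2^2*11^(-2)*619^(-1)*7517^1*44699^1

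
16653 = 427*39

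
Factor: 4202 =2^1*11^1 * 191^1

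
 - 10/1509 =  - 10/1509 = - 0.01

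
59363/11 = 5396 + 7/11 = 5396.64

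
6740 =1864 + 4876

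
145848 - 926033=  - 780185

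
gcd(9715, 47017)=1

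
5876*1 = 5876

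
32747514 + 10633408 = 43380922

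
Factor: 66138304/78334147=2^6 * 17^( - 1 )*293^1 *401^( - 1 )*3527^1*11491^ ( - 1) 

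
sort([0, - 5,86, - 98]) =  [-98, - 5,0, 86]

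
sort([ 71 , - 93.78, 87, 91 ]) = [ - 93.78 , 71,87,91]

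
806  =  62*13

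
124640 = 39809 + 84831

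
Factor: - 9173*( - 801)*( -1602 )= - 2^1*3^4*89^2 * 9173^1=- 11770811946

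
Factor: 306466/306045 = 2^1*3^(-3 )*5^(-1 )*31^1  *  2267^(-1) * 4943^1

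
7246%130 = 96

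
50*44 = 2200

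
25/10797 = 25/10797 = 0.00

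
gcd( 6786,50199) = 87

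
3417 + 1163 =4580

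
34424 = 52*662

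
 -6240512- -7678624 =1438112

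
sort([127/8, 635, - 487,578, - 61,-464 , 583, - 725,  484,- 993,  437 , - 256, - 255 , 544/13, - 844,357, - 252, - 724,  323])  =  [ - 993,-844, - 725, -724 , - 487, - 464, - 256,-255, - 252,-61, 127/8,544/13 , 323, 357,437, 484,578,  583, 635] 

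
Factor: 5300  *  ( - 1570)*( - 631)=5250551000 = 2^3*5^3*53^1*157^1*631^1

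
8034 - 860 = 7174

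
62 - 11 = 51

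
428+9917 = 10345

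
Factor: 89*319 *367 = 11^1*29^1 * 89^1*367^1 = 10419497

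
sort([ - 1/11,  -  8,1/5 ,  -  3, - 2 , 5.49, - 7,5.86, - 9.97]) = [  -  9.97,  -  8 , -7 , - 3, - 2, - 1/11, 1/5, 5.49 , 5.86 ] 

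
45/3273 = 15/1091= 0.01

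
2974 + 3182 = 6156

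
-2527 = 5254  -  7781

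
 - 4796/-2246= 2398/1123 =2.14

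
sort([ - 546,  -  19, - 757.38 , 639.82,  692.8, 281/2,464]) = [ - 757.38 , - 546 , - 19, 281/2, 464,639.82,692.8] 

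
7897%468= 409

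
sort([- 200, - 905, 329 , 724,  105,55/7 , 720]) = [-905,-200, 55/7,105, 329, 720,724]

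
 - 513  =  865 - 1378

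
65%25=15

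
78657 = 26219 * 3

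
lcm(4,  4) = 4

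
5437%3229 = 2208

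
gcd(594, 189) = 27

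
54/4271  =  54/4271 = 0.01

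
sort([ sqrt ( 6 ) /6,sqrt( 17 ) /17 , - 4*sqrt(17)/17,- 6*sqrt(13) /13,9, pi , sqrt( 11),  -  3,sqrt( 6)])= [ - 3, - 6* sqrt(13 ) /13,  -  4*sqrt(17) /17,sqrt(17) /17, sqrt( 6 ) /6,sqrt(6), pi, sqrt(11), 9 ] 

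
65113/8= 8139+1/8 = 8139.12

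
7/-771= - 1 +764/771 = - 0.01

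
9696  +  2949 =12645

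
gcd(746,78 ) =2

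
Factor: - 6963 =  - 3^1*11^1*211^1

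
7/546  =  1/78   =  0.01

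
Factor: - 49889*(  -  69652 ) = 2^2*7^1*11^1*1583^1 *7127^1 = 3474868628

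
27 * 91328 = 2465856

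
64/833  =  64/833 = 0.08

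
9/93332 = 9/93332 = 0.00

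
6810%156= 102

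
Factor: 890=2^1*5^1 * 89^1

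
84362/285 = 84362/285 = 296.01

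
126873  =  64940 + 61933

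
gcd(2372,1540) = 4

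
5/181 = 5/181 =0.03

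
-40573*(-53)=2150369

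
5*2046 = 10230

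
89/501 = 89/501 = 0.18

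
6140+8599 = 14739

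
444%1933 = 444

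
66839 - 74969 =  - 8130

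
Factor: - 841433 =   -  31^1*27143^1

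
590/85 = 118/17 = 6.94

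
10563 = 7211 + 3352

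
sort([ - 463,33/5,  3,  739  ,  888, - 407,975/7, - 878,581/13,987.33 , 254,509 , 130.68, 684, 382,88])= [ - 878,-463,-407,3, 33/5,  581/13,88,  130.68,975/7, 254,  382,509,684, 739, 888, 987.33]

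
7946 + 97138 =105084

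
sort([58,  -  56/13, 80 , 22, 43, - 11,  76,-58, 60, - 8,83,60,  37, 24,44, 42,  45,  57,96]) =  [-58, - 11, - 8, -56/13, 22, 24, 37, 42, 43, 44,  45,57, 58 , 60,60 , 76 , 80,83,96 ] 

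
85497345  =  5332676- - 80164669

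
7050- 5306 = 1744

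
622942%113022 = 57832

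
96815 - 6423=90392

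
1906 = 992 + 914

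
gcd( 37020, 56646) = 6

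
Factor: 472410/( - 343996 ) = - 236205/171998  =  - 2^ ( - 1 )*3^2*5^1 * 29^1*181^1*85999^( - 1) 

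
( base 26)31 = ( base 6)211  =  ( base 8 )117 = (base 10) 79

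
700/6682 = 350/3341 = 0.10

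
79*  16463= 1300577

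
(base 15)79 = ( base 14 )82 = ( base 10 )114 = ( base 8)162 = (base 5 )424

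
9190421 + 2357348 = 11547769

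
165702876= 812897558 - 647194682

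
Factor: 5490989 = 7^2*112061^1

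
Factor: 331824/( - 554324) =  - 82956/138581= - 2^2 * 3^1*31^1*223^1*138581^( - 1)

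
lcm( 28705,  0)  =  0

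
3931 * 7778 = 30575318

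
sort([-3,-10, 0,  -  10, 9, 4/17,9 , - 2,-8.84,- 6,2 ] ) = [ - 10,-10, - 8.84,  -  6,  -  3, -2, 0,4/17, 2,9, 9 ]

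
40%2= 0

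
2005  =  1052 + 953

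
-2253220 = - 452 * 4985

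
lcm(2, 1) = 2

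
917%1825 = 917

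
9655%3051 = 502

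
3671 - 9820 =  - 6149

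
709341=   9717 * 73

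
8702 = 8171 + 531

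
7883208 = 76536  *103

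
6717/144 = 2239/48= 46.65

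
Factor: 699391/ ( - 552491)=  - 7^1*11^1*31^1*293^1 * 552491^( - 1 ) 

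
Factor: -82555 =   -  5^1*11^1*19^1 * 79^1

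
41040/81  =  1520/3  =  506.67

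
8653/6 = 8653/6 = 1442.17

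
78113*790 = 61709270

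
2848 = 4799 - 1951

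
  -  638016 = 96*( - 6646 )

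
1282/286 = 641/143 = 4.48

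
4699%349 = 162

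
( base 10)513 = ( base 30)H3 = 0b1000000001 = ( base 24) L9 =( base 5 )4023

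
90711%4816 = 4023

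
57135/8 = 7141 + 7/8 = 7141.88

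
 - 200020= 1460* ( - 137)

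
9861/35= 281  +  26/35 = 281.74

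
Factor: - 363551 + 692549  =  2^1*3^1 * 54833^1 = 328998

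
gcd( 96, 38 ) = 2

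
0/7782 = 0 = 0.00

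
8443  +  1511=9954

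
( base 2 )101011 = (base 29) 1E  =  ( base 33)1a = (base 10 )43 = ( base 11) 3A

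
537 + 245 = 782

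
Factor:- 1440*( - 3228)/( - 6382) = -2324160/3191 = - 2^6 * 3^3*5^1*269^1*3191^( - 1 )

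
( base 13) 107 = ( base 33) 5b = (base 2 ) 10110000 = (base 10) 176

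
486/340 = 243/170 = 1.43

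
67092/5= 13418+2/5 = 13418.40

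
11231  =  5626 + 5605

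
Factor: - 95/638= -2^ ( - 1)*5^1  *  11^ ( - 1)*19^1*29^ ( - 1)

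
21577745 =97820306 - 76242561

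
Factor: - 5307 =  - 3^1*29^1*61^1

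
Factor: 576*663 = 2^6*3^3*13^1*17^1  =  381888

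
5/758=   5/758=0.01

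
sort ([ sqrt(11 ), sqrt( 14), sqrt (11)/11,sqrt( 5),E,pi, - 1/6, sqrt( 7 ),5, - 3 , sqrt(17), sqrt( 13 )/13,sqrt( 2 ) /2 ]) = [ -3, - 1/6, sqrt ( 13)/13,sqrt ( 11)/11, sqrt( 2) /2 , sqrt( 5),sqrt( 7), E,pi,  sqrt( 11 ),  sqrt( 14),sqrt( 17),5 ] 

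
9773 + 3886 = 13659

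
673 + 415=1088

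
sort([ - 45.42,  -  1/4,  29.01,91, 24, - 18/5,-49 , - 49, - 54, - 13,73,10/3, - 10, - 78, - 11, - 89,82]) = [-89, - 78, - 54, - 49, - 49, - 45.42,- 13,  -  11, - 10, - 18/5, - 1/4, 10/3, 24, 29.01 , 73  ,  82,91 ] 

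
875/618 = 875/618 = 1.42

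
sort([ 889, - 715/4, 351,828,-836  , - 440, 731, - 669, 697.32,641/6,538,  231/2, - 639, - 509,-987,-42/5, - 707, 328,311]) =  [-987,-836, - 707 , - 669 , - 639, - 509, - 440, - 715/4, - 42/5,641/6, 231/2,311, 328, 351, 538 , 697.32, 731 , 828 , 889]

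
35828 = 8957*4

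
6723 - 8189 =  - 1466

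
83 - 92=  - 9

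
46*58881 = 2708526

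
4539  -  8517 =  - 3978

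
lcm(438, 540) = 39420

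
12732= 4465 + 8267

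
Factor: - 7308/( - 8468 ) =3^2*7^1*73^( - 1)= 63/73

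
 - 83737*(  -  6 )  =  502422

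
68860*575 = 39594500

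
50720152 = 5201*9752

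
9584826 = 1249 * 7674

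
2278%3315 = 2278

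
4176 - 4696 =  - 520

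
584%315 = 269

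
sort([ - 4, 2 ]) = [ - 4 , 2 ] 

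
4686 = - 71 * (  -  66 ) 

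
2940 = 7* 420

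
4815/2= 2407  +  1/2 = 2407.50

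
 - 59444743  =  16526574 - 75971317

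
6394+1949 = 8343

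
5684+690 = 6374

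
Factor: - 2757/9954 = - 919/3318= - 2^( - 1 )*3^( - 1 )*7^( - 1)*79^( - 1) *919^1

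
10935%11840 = 10935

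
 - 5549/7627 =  - 1  +  2078/7627  =  - 0.73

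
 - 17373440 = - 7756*2240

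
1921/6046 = 1921/6046=0.32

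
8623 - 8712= - 89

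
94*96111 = 9034434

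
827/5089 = 827/5089  =  0.16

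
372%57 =30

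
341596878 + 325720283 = 667317161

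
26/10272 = 13/5136 = 0.00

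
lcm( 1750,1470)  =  36750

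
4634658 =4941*938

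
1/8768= 1/8768 =0.00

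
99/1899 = 11/211 =0.05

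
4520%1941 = 638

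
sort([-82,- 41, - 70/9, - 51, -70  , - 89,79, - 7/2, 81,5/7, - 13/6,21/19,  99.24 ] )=[ - 89,-82,  -  70 , - 51, - 41, - 70/9, - 7/2, - 13/6,5/7,21/19,79,81,99.24]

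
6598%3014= 570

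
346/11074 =173/5537 = 0.03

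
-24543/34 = -722 + 5/34  =  -721.85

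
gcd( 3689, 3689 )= 3689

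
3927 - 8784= - 4857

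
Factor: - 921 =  - 3^1*307^1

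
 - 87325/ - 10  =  8732+1/2 = 8732.50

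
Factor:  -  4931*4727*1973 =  - 29^1*163^1*1973^1*4931^1 = - 45988335401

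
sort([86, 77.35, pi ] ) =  [pi, 77.35,86 ]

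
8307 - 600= 7707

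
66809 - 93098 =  - 26289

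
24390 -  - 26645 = 51035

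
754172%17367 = 7391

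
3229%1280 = 669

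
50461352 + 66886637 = 117347989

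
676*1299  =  878124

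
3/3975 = 1/1325 = 0.00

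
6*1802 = 10812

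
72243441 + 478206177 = 550449618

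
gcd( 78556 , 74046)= 82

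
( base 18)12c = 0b101110100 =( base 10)372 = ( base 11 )309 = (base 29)CO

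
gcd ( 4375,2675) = 25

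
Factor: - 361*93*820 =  - 27529860=- 2^2*3^1*5^1*19^2*31^1*41^1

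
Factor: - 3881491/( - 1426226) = 2^(-1) * 17^1*19^1*41^(- 1)*61^1*197^1*17393^(-1) 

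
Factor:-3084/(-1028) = 3 = 3^1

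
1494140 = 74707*20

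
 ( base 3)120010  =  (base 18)14C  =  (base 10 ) 408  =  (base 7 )1122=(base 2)110011000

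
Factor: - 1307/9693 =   -  3^( - 3 )  *359^(- 1)*1307^1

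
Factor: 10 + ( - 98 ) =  - 88 = -2^3*11^1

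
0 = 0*46553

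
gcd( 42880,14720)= 640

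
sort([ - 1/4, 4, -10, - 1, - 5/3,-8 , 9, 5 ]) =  [ - 10, - 8, - 5/3, - 1,-1/4,4, 5 , 9 ] 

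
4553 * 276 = 1256628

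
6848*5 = 34240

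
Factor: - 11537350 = -2^1 * 5^2*11^2 * 1907^1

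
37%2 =1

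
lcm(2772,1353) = 113652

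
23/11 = 2 + 1/11 =2.09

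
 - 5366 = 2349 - 7715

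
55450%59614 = 55450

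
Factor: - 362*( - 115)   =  2^1*5^1 * 23^1*181^1  =  41630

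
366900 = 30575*12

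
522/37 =522/37 = 14.11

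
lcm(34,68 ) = 68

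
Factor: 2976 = 2^5*3^1*31^1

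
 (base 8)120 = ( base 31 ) 2i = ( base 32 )2G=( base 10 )80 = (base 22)3e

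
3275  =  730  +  2545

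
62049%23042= 15965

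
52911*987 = 52223157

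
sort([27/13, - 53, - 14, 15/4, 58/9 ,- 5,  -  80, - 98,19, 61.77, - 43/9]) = [-98,  -  80, - 53, - 14, - 5, - 43/9, 27/13, 15/4, 58/9, 19, 61.77 ] 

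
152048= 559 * 272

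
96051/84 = 1143 + 13/28=   1143.46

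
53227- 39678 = 13549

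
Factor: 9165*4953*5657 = 3^2*5^1 *13^2* 47^1 * 127^1*5657^1 = 256795243965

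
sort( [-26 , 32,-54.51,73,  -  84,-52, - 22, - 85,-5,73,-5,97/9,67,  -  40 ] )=[ - 85,-84, - 54.51,-52, - 40,-26, -22, - 5,-5, 97/9,32,67,73, 73]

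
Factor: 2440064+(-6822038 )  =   - 2^1*3^2*31^1*7853^1=- 4381974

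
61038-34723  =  26315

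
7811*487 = 3803957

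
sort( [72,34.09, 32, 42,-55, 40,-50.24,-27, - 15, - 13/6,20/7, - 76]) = [-76, - 55,-50.24, - 27 , - 15,-13/6, 20/7, 32, 34.09, 40, 42, 72]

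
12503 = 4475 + 8028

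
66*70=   4620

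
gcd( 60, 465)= 15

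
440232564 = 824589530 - 384356966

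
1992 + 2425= 4417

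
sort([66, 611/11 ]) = [611/11, 66 ]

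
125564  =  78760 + 46804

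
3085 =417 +2668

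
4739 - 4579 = 160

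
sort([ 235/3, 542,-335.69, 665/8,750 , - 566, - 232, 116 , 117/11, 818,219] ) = [ - 566, - 335.69, - 232, 117/11,235/3,665/8, 116,219,542, 750, 818]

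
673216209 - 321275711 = 351940498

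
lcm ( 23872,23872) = 23872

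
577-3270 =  - 2693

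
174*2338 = 406812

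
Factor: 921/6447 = 1/7 = 7^( - 1 )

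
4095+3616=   7711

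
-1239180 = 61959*( - 20 )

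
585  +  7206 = 7791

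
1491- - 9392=10883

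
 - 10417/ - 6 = 1736 + 1/6 = 1736.17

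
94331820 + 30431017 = 124762837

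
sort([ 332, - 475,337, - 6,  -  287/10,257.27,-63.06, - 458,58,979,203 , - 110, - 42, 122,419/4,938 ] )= [ - 475, - 458, - 110,  -  63.06, - 42,  -  287/10, - 6,58, 419/4 , 122 , 203 , 257.27, 332,337,  938, 979]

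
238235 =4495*53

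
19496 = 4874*4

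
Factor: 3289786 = 2^1*1644893^1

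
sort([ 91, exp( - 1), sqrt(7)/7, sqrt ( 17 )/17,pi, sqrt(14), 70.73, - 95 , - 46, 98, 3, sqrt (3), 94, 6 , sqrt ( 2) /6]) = [-95,-46, sqrt(2) /6, sqrt(17) /17, exp( - 1), sqrt(7)/7 , sqrt(3 ), 3, pi,sqrt(14 ),6, 70.73, 91, 94,98]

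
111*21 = 2331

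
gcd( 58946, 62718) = 2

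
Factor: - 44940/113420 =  - 3^1*7^1*53^( - 1) = - 21/53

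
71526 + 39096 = 110622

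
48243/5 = 48243/5=9648.60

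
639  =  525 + 114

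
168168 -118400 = 49768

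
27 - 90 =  - 63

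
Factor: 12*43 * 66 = 34056 = 2^3* 3^2 * 11^1*43^1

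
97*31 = 3007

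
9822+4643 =14465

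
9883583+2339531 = 12223114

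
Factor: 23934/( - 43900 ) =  - 11967/21950 = - 2^( - 1)*3^1*5^( -2)*439^( - 1)*3989^1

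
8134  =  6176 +1958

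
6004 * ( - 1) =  - 6004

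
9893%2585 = 2138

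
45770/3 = 15256 + 2/3 = 15256.67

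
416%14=10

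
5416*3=16248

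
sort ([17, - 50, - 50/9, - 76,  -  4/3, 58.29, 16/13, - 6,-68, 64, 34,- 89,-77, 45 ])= [-89,-77,- 76 , - 68, - 50,- 6,-50/9, - 4/3, 16/13,17, 34, 45 , 58.29,64]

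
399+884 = 1283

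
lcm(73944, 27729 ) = 221832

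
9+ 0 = 9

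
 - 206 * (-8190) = 1687140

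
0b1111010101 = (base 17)36c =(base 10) 981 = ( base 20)291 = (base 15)456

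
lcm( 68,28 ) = 476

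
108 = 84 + 24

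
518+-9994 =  - 9476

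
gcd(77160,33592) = 8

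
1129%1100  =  29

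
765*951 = 727515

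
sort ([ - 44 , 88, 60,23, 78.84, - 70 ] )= [  -  70, - 44,  23, 60, 78.84,88 ] 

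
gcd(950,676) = 2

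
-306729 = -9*34081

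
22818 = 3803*6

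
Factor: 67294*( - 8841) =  - 2^1*3^1*7^1*421^1 * 33647^1 = - 594946254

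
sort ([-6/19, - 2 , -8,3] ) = [-8,  -  2,  -  6/19, 3 ]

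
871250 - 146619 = 724631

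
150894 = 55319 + 95575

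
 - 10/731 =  - 1 + 721/731 =- 0.01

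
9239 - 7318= 1921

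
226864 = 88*2578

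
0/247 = 0= 0.00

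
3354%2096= 1258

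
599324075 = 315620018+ 283704057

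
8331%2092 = 2055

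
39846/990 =40 + 41/165 =40.25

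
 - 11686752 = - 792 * 14756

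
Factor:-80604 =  - 2^2*3^2*2239^1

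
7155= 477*15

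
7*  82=574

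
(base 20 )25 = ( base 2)101101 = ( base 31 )1E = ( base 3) 1200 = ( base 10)45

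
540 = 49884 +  - 49344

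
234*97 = 22698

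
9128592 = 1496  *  6102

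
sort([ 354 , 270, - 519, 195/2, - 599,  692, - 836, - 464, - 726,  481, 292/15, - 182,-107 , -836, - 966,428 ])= [ - 966, - 836, - 836, - 726, - 599, - 519,  -  464, - 182, - 107, 292/15, 195/2, 270, 354,428, 481, 692 ]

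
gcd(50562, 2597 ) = 53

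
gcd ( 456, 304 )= 152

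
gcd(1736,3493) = 7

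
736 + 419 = 1155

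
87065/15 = 17413/3=5804.33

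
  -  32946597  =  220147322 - 253093919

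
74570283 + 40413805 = 114984088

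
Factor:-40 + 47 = 7^1 = 7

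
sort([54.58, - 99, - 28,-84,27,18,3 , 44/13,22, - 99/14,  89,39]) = [ - 99, -84, - 28, - 99/14,3, 44/13,18,22,27, 39, 54.58,89] 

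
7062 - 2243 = 4819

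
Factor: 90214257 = 3^1 * 7^1 * 17^1*23^1*10987^1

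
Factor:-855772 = -2^2 * 213943^1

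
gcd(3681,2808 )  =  9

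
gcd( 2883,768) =3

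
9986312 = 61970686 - 51984374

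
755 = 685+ 70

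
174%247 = 174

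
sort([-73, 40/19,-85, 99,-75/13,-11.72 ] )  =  [ - 85 , - 73, - 11.72,-75/13,40/19,99 ] 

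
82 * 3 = 246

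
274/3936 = 137/1968 = 0.07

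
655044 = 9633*68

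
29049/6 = 9683/2  =  4841.50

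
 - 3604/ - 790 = 4 + 222/395 = 4.56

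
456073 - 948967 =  - 492894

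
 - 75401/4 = -75401/4 =- 18850.25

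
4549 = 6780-2231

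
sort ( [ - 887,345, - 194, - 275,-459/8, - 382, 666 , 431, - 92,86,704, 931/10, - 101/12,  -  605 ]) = [ - 887, - 605, - 382, - 275,-194,-92, - 459/8, - 101/12, 86,931/10, 345 , 431, 666,704]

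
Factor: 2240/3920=4/7 = 2^2*7^( - 1 ) 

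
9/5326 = 9/5326=0.00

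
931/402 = 2+ 127/402 = 2.32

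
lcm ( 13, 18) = 234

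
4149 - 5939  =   - 1790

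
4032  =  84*48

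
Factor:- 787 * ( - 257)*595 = 120344105  =  5^1 * 7^1 * 17^1 * 257^1*787^1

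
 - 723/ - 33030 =241/11010=0.02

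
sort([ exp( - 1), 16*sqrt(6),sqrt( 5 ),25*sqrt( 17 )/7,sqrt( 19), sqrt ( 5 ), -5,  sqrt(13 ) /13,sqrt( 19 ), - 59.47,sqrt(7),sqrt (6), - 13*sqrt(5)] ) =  [  -  59.47, -13*sqrt( 5), - 5 , sqrt( 13) /13, exp( - 1),sqrt (5),  sqrt( 5 ), sqrt( 6 ), sqrt( 7),sqrt(19 ),sqrt( 19),  25*sqrt( 17) /7,16 * sqrt( 6)]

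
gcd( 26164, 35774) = 62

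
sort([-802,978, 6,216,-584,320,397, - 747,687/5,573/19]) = [ - 802,-747, - 584, 6,573/19,687/5, 216,320, 397,978]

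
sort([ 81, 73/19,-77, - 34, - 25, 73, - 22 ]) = [ - 77,-34, - 25, - 22, 73/19  ,  73, 81 ] 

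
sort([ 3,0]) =[0,3]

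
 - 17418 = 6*( -2903)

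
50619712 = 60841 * 832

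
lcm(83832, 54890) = 4610760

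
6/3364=3/1682 = 0.00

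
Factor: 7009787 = 173^1*40519^1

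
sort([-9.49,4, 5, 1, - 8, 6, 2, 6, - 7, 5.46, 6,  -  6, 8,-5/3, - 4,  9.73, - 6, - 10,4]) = [ - 10  ,  -  9.49,- 8,-7,-6, - 6,-4,-5/3,1,2,4, 4, 5, 5.46,6, 6, 6, 8, 9.73] 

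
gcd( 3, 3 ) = 3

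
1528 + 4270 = 5798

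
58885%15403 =12676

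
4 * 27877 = 111508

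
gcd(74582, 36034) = 838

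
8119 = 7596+523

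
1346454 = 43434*31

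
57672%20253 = 17166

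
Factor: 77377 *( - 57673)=-7^2 * 11^1*107^1 * 77377^1= - 4462563721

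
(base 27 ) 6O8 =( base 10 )5030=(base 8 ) 11646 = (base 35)43P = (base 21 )B8B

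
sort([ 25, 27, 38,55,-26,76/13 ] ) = [ - 26, 76/13,  25, 27,38, 55] 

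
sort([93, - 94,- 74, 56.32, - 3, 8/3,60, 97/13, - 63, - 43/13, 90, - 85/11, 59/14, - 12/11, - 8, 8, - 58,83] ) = [ - 94, - 74, - 63,- 58, - 8, - 85/11, -43/13, - 3, - 12/11,8/3,59/14,97/13,  8,56.32,60,83,90,93]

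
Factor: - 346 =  - 2^1*173^1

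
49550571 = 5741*8631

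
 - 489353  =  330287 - 819640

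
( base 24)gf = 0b110001111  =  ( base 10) 399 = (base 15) 1b9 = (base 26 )F9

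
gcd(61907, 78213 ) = 31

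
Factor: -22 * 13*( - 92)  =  26312 = 2^3 *11^1*13^1*23^1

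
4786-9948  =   - 5162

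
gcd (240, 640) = 80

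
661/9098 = 661/9098 =0.07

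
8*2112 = 16896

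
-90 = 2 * (-45) 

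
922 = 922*1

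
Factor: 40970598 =2^1*3^1*6828433^1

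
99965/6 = 16660+5/6=16660.83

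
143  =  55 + 88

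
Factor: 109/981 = 1/9= 3^( - 2) 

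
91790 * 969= 88944510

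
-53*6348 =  - 336444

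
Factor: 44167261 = 29^1*1523009^1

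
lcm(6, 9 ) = 18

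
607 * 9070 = 5505490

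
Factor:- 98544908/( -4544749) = 2^2 * 7^1*31^1*10321^1*413159^(-1 )  =  8958628/413159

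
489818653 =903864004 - 414045351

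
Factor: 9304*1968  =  2^7*3^1*41^1*1163^1 = 18310272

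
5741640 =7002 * 820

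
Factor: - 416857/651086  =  - 2^( - 1 )*7^1*17^1*31^1*113^1*325543^(- 1) 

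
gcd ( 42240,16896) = 8448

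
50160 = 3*16720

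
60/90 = 2/3 = 0.67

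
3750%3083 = 667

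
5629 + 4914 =10543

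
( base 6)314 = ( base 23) 53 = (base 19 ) 64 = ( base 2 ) 1110110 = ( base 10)118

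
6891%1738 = 1677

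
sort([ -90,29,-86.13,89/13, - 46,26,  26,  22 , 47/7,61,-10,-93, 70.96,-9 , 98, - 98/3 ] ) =[-93, - 90,-86.13, - 46, - 98/3,-10, - 9,47/7,89/13, 22, 26,26, 29,61 , 70.96, 98 ]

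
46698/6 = 7783 = 7783.00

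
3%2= 1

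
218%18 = 2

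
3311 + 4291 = 7602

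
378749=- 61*(-6209) 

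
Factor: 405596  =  2^2 * 101399^1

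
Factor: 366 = 2^1*3^1*61^1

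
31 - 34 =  - 3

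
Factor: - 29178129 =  - 3^1*19^1*511897^1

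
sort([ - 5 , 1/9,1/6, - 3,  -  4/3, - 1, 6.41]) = [ - 5, - 3, - 4/3,- 1, 1/9,  1/6, 6.41]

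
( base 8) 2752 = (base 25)2ae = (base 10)1514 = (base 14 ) 7a2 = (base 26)266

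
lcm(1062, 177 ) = 1062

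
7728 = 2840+4888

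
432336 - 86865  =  345471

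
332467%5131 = 4083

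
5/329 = 5/329 = 0.02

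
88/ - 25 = -4 + 12/25  =  - 3.52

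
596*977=582292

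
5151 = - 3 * ( - 1717 ) 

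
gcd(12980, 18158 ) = 2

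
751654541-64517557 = 687136984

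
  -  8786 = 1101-9887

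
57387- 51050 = 6337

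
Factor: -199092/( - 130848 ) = 353/232 = 2^( - 3)*29^( - 1 )*353^1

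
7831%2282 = 985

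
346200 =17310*20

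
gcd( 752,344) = 8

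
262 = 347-85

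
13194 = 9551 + 3643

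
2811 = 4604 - 1793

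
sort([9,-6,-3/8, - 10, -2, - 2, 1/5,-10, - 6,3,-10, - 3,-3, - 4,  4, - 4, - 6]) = [ - 10, - 10,-10, - 6,-6,-6, - 4,-4, - 3 , - 3,-2,-2,  -  3/8, 1/5, 3, 4, 9] 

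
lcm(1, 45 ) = 45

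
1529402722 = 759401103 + 770001619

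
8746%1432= 154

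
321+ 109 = 430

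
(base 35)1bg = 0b11001011010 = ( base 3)2020020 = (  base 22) 37K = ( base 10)1626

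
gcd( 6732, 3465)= 99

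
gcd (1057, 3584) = 7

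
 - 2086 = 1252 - 3338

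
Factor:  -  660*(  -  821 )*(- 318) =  - 2^3*3^2*5^1*11^1*53^1*821^1 =- 172311480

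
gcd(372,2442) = 6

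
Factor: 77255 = 5^1 * 15451^1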